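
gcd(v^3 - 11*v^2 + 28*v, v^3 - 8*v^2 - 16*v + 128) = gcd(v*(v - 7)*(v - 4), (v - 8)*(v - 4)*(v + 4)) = v - 4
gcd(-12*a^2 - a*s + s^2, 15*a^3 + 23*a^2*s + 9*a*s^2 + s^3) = 3*a + s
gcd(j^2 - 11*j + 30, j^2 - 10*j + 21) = 1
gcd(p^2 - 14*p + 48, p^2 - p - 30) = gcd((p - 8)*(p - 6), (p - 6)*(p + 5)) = p - 6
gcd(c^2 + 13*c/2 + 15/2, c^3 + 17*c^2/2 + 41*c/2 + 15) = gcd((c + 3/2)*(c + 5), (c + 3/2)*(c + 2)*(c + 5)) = c^2 + 13*c/2 + 15/2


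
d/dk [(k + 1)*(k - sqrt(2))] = 2*k - sqrt(2) + 1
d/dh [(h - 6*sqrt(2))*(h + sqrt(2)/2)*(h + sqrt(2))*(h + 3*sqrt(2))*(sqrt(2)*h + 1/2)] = 5*sqrt(2)*h^4 - 10*h^3 - 537*sqrt(2)*h^2/4 - 272*h - 129*sqrt(2)/2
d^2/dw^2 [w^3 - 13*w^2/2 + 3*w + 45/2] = 6*w - 13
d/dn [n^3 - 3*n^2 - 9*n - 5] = 3*n^2 - 6*n - 9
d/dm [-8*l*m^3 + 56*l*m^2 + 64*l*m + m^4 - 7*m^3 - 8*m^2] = -24*l*m^2 + 112*l*m + 64*l + 4*m^3 - 21*m^2 - 16*m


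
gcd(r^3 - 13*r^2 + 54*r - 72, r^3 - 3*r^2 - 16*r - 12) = r - 6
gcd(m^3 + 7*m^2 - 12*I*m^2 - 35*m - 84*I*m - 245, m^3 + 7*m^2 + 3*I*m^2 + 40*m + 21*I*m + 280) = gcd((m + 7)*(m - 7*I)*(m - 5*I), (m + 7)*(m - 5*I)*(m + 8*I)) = m^2 + m*(7 - 5*I) - 35*I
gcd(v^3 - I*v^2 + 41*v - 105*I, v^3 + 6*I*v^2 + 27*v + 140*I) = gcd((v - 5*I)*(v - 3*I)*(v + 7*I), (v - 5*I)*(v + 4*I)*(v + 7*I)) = v^2 + 2*I*v + 35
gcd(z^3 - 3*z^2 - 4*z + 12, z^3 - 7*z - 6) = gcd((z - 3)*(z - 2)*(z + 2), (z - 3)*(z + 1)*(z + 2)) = z^2 - z - 6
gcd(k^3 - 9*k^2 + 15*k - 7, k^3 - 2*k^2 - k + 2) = k - 1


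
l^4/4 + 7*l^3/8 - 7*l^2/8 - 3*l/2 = l*(l/4 + 1)*(l - 3/2)*(l + 1)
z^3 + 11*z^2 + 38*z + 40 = (z + 2)*(z + 4)*(z + 5)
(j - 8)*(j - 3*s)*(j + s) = j^3 - 2*j^2*s - 8*j^2 - 3*j*s^2 + 16*j*s + 24*s^2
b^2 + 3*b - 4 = (b - 1)*(b + 4)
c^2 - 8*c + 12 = (c - 6)*(c - 2)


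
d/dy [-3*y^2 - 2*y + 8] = -6*y - 2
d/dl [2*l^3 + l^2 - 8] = 2*l*(3*l + 1)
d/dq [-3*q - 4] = -3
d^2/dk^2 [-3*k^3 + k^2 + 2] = 2 - 18*k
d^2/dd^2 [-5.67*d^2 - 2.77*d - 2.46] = -11.3400000000000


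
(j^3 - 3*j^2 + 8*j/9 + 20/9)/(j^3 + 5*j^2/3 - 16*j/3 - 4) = (j - 5/3)/(j + 3)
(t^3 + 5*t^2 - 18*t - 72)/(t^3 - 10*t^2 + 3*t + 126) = (t^2 + 2*t - 24)/(t^2 - 13*t + 42)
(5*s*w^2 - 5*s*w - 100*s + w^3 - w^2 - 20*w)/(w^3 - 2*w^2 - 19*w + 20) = (5*s + w)/(w - 1)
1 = 1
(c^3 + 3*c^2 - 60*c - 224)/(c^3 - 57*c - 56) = (c + 4)/(c + 1)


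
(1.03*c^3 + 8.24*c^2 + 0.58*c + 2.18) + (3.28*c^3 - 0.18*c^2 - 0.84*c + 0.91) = 4.31*c^3 + 8.06*c^2 - 0.26*c + 3.09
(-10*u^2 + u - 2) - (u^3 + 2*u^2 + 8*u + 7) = -u^3 - 12*u^2 - 7*u - 9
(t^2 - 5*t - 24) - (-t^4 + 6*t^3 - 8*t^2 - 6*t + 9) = t^4 - 6*t^3 + 9*t^2 + t - 33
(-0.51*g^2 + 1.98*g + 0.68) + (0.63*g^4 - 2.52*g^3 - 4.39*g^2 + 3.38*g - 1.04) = 0.63*g^4 - 2.52*g^3 - 4.9*g^2 + 5.36*g - 0.36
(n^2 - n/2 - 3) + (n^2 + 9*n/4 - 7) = 2*n^2 + 7*n/4 - 10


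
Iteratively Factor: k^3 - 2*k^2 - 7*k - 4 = (k + 1)*(k^2 - 3*k - 4) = (k - 4)*(k + 1)*(k + 1)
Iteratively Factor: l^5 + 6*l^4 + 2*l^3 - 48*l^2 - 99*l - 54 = (l + 2)*(l^4 + 4*l^3 - 6*l^2 - 36*l - 27) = (l + 2)*(l + 3)*(l^3 + l^2 - 9*l - 9) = (l + 1)*(l + 2)*(l + 3)*(l^2 - 9) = (l + 1)*(l + 2)*(l + 3)^2*(l - 3)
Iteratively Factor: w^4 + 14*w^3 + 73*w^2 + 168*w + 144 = (w + 4)*(w^3 + 10*w^2 + 33*w + 36) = (w + 3)*(w + 4)*(w^2 + 7*w + 12) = (w + 3)^2*(w + 4)*(w + 4)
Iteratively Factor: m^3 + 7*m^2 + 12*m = (m + 3)*(m^2 + 4*m) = m*(m + 3)*(m + 4)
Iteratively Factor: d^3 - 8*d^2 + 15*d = (d - 3)*(d^2 - 5*d) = (d - 5)*(d - 3)*(d)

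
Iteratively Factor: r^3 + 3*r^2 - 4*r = (r - 1)*(r^2 + 4*r) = r*(r - 1)*(r + 4)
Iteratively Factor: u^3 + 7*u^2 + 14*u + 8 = (u + 2)*(u^2 + 5*u + 4) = (u + 2)*(u + 4)*(u + 1)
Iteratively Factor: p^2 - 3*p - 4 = (p + 1)*(p - 4)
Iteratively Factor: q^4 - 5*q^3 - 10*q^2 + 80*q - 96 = (q - 2)*(q^3 - 3*q^2 - 16*q + 48) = (q - 4)*(q - 2)*(q^2 + q - 12) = (q - 4)*(q - 2)*(q + 4)*(q - 3)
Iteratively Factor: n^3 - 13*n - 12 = (n + 3)*(n^2 - 3*n - 4) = (n + 1)*(n + 3)*(n - 4)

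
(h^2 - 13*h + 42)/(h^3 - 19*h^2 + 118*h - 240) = (h - 7)/(h^2 - 13*h + 40)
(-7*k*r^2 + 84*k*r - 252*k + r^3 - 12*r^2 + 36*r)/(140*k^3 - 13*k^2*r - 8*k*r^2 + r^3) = (r^2 - 12*r + 36)/(-20*k^2 - k*r + r^2)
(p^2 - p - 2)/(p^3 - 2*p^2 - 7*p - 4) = (p - 2)/(p^2 - 3*p - 4)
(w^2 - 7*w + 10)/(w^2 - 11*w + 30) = (w - 2)/(w - 6)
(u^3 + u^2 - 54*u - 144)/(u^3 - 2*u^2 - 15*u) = (u^2 - 2*u - 48)/(u*(u - 5))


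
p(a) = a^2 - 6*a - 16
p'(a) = 2*a - 6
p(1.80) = -23.56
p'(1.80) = -2.40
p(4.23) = -23.49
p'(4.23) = 2.46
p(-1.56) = -4.21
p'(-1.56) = -9.12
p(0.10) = -16.59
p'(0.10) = -5.80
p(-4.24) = 27.42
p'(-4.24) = -14.48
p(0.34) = -17.92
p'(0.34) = -5.32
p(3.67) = -24.55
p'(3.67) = 1.34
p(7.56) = -4.21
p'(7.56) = 9.12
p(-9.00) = 119.00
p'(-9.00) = -24.00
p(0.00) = -16.00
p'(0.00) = -6.00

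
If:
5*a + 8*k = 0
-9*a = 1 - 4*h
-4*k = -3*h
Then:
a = -3/37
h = 5/74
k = 15/296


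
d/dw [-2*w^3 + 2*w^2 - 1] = 2*w*(2 - 3*w)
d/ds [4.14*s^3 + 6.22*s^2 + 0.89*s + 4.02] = 12.42*s^2 + 12.44*s + 0.89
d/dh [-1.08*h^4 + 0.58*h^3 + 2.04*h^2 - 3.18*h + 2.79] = -4.32*h^3 + 1.74*h^2 + 4.08*h - 3.18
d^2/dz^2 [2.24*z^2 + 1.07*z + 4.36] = 4.48000000000000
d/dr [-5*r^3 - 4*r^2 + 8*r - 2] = -15*r^2 - 8*r + 8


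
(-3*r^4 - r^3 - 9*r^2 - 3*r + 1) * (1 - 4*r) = 12*r^5 + r^4 + 35*r^3 + 3*r^2 - 7*r + 1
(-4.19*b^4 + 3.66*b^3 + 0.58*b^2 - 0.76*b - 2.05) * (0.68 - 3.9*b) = 16.341*b^5 - 17.1232*b^4 + 0.2268*b^3 + 3.3584*b^2 + 7.4782*b - 1.394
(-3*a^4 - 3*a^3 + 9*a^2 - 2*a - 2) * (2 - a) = 3*a^5 - 3*a^4 - 15*a^3 + 20*a^2 - 2*a - 4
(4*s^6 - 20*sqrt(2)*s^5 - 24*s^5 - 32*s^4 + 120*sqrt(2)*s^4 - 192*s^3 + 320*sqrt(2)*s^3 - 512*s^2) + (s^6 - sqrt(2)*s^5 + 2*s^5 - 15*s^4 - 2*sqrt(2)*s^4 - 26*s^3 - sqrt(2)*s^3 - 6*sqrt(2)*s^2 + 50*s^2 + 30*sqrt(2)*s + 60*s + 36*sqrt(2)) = 5*s^6 - 21*sqrt(2)*s^5 - 22*s^5 - 47*s^4 + 118*sqrt(2)*s^4 - 218*s^3 + 319*sqrt(2)*s^3 - 462*s^2 - 6*sqrt(2)*s^2 + 30*sqrt(2)*s + 60*s + 36*sqrt(2)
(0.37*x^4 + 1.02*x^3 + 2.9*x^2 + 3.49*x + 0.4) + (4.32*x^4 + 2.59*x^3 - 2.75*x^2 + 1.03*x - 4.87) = 4.69*x^4 + 3.61*x^3 + 0.15*x^2 + 4.52*x - 4.47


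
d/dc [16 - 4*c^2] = -8*c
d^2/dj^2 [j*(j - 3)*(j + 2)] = 6*j - 2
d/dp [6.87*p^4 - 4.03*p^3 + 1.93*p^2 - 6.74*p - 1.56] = 27.48*p^3 - 12.09*p^2 + 3.86*p - 6.74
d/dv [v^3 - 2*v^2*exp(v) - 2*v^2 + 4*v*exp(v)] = -2*v^2*exp(v) + 3*v^2 - 4*v + 4*exp(v)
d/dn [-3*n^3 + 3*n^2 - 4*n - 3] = -9*n^2 + 6*n - 4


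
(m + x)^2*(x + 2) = m^2*x + 2*m^2 + 2*m*x^2 + 4*m*x + x^3 + 2*x^2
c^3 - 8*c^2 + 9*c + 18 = (c - 6)*(c - 3)*(c + 1)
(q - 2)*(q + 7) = q^2 + 5*q - 14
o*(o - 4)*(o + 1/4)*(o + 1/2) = o^4 - 13*o^3/4 - 23*o^2/8 - o/2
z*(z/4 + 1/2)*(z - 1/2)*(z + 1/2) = z^4/4 + z^3/2 - z^2/16 - z/8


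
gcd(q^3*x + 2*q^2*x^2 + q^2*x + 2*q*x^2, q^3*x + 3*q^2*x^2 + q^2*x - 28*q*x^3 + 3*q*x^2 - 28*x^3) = q*x + x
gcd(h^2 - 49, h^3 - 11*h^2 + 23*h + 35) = h - 7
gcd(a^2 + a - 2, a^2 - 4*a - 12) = a + 2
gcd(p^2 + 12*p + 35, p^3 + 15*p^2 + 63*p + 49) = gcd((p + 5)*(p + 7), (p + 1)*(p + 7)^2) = p + 7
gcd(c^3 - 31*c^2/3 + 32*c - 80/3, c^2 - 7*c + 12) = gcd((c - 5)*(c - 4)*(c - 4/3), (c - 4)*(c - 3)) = c - 4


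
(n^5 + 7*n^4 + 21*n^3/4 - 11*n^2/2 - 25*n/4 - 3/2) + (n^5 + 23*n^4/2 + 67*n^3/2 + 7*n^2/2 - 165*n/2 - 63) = 2*n^5 + 37*n^4/2 + 155*n^3/4 - 2*n^2 - 355*n/4 - 129/2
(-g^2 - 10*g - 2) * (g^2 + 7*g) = -g^4 - 17*g^3 - 72*g^2 - 14*g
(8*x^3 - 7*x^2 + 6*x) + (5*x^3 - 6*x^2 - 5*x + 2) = 13*x^3 - 13*x^2 + x + 2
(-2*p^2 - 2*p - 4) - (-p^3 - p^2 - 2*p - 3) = p^3 - p^2 - 1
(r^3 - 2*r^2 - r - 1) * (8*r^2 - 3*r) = 8*r^5 - 19*r^4 - 2*r^3 - 5*r^2 + 3*r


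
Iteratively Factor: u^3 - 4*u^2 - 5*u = (u + 1)*(u^2 - 5*u) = u*(u + 1)*(u - 5)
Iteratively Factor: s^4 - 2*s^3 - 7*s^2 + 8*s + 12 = (s - 2)*(s^3 - 7*s - 6) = (s - 2)*(s + 1)*(s^2 - s - 6) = (s - 2)*(s + 1)*(s + 2)*(s - 3)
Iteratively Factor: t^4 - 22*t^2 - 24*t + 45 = (t + 3)*(t^3 - 3*t^2 - 13*t + 15) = (t + 3)^2*(t^2 - 6*t + 5) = (t - 5)*(t + 3)^2*(t - 1)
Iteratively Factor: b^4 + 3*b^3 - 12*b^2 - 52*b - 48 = (b - 4)*(b^3 + 7*b^2 + 16*b + 12) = (b - 4)*(b + 2)*(b^2 + 5*b + 6) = (b - 4)*(b + 2)^2*(b + 3)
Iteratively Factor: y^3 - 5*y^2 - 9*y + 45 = (y + 3)*(y^2 - 8*y + 15) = (y - 5)*(y + 3)*(y - 3)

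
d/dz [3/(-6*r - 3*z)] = (2*r + z)^(-2)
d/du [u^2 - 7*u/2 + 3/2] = 2*u - 7/2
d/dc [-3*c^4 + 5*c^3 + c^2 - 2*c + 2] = -12*c^3 + 15*c^2 + 2*c - 2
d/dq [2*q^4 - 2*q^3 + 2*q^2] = 2*q*(4*q^2 - 3*q + 2)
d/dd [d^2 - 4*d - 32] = 2*d - 4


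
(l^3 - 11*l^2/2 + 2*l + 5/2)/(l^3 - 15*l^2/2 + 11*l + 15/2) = (l - 1)/(l - 3)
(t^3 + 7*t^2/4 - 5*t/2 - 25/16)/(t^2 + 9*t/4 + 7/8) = (8*t^2 + 10*t - 25)/(2*(4*t + 7))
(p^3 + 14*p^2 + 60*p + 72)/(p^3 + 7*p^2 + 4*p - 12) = (p + 6)/(p - 1)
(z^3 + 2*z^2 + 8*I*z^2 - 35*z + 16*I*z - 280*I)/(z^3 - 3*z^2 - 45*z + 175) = (z + 8*I)/(z - 5)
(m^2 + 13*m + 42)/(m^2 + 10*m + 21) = (m + 6)/(m + 3)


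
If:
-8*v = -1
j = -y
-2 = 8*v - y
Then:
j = -3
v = 1/8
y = 3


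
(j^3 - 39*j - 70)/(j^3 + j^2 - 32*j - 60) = (j - 7)/(j - 6)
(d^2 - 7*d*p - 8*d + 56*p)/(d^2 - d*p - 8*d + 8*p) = (-d + 7*p)/(-d + p)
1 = 1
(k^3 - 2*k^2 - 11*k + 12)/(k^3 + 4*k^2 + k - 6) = (k - 4)/(k + 2)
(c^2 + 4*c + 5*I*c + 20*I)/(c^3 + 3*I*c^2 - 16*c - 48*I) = (c + 5*I)/(c^2 + c*(-4 + 3*I) - 12*I)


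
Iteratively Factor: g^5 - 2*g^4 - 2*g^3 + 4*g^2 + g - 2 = (g + 1)*(g^4 - 3*g^3 + g^2 + 3*g - 2) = (g + 1)^2*(g^3 - 4*g^2 + 5*g - 2) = (g - 2)*(g + 1)^2*(g^2 - 2*g + 1) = (g - 2)*(g - 1)*(g + 1)^2*(g - 1)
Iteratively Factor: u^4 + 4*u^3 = (u)*(u^3 + 4*u^2) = u*(u + 4)*(u^2) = u^2*(u + 4)*(u)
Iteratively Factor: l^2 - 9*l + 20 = (l - 4)*(l - 5)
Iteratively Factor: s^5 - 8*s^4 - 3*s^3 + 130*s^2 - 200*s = (s + 4)*(s^4 - 12*s^3 + 45*s^2 - 50*s) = s*(s + 4)*(s^3 - 12*s^2 + 45*s - 50) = s*(s - 5)*(s + 4)*(s^2 - 7*s + 10) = s*(s - 5)^2*(s + 4)*(s - 2)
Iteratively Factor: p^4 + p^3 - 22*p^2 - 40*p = (p + 2)*(p^3 - p^2 - 20*p) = (p + 2)*(p + 4)*(p^2 - 5*p) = p*(p + 2)*(p + 4)*(p - 5)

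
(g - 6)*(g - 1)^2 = g^3 - 8*g^2 + 13*g - 6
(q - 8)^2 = q^2 - 16*q + 64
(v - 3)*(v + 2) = v^2 - v - 6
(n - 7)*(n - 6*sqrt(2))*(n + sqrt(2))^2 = n^4 - 7*n^3 - 4*sqrt(2)*n^3 - 22*n^2 + 28*sqrt(2)*n^2 - 12*sqrt(2)*n + 154*n + 84*sqrt(2)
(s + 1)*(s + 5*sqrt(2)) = s^2 + s + 5*sqrt(2)*s + 5*sqrt(2)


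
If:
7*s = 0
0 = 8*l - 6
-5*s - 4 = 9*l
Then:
No Solution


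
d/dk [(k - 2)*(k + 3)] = 2*k + 1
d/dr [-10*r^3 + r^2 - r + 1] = -30*r^2 + 2*r - 1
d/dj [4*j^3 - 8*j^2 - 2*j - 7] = 12*j^2 - 16*j - 2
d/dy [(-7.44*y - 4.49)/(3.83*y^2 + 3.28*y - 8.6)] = (28.4952*y^2 + 34.3934*y + 78.7112)/(14.6689*y^4 + 25.1248*y^3 - 55.1176*y^2 - 56.416*y + 73.96)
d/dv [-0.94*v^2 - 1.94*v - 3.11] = -1.88*v - 1.94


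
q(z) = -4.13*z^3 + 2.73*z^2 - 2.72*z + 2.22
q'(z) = -12.39*z^2 + 5.46*z - 2.72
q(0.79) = -0.26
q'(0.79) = -6.14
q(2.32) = -40.97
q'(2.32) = -56.74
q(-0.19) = 2.86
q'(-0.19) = -4.20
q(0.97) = -1.62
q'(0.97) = -9.08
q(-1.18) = 16.02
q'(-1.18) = -26.41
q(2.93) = -86.20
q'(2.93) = -93.09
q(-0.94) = 10.62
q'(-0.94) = -18.80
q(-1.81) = 40.58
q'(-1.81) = -53.19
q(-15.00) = 14596.02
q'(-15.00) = -2872.37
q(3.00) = -92.88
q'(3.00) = -97.85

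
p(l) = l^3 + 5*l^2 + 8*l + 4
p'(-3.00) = 5.00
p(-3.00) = -2.00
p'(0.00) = 8.00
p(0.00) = 4.00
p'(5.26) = 143.60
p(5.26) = 329.95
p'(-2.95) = 4.61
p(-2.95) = -1.76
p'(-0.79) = 1.97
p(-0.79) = 0.31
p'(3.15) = 69.27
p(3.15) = 110.07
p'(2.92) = 62.78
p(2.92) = 94.89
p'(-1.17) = 0.41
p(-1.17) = -0.12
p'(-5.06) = 34.21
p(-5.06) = -38.02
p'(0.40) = 12.48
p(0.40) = 8.06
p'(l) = 3*l^2 + 10*l + 8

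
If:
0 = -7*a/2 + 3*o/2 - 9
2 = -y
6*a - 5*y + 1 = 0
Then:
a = -11/6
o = 31/18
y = -2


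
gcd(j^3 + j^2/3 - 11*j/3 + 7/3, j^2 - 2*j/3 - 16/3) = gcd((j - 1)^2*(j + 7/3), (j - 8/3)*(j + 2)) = 1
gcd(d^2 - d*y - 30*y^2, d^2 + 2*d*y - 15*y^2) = d + 5*y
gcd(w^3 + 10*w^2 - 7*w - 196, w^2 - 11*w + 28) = w - 4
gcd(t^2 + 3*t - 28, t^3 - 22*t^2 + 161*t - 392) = 1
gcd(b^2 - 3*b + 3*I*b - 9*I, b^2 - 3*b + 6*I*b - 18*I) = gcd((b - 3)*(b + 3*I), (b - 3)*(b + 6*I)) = b - 3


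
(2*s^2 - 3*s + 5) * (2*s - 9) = 4*s^3 - 24*s^2 + 37*s - 45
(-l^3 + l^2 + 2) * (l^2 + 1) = -l^5 + l^4 - l^3 + 3*l^2 + 2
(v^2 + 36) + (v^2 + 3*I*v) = 2*v^2 + 3*I*v + 36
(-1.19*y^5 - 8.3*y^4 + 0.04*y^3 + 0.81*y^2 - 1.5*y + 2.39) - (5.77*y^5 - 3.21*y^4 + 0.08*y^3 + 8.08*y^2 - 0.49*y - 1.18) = -6.96*y^5 - 5.09*y^4 - 0.04*y^3 - 7.27*y^2 - 1.01*y + 3.57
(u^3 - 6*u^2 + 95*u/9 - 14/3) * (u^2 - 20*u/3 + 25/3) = u^5 - 38*u^4/3 + 530*u^3/9 - 3376*u^2/27 + 3215*u/27 - 350/9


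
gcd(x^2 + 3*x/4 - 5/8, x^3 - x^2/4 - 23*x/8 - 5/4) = x + 5/4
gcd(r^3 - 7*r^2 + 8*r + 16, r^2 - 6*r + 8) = r - 4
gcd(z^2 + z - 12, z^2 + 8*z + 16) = z + 4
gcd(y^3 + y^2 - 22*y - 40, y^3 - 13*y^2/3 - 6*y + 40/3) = y^2 - 3*y - 10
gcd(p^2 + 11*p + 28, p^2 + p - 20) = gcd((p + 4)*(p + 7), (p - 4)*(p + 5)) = 1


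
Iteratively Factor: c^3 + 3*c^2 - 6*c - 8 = (c + 1)*(c^2 + 2*c - 8) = (c + 1)*(c + 4)*(c - 2)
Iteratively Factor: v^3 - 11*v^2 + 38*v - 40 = (v - 4)*(v^2 - 7*v + 10) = (v - 5)*(v - 4)*(v - 2)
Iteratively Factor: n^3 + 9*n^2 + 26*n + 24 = (n + 4)*(n^2 + 5*n + 6) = (n + 2)*(n + 4)*(n + 3)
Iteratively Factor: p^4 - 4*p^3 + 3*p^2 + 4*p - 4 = (p - 1)*(p^3 - 3*p^2 + 4) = (p - 2)*(p - 1)*(p^2 - p - 2) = (p - 2)*(p - 1)*(p + 1)*(p - 2)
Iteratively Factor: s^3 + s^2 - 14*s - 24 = (s + 3)*(s^2 - 2*s - 8) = (s + 2)*(s + 3)*(s - 4)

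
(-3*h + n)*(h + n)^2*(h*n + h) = -3*h^4*n - 3*h^4 - 5*h^3*n^2 - 5*h^3*n - h^2*n^3 - h^2*n^2 + h*n^4 + h*n^3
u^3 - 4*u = u*(u - 2)*(u + 2)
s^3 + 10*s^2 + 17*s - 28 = (s - 1)*(s + 4)*(s + 7)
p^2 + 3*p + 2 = (p + 1)*(p + 2)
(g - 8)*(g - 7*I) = g^2 - 8*g - 7*I*g + 56*I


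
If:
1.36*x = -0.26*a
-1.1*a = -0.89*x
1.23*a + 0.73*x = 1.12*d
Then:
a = 0.00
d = 0.00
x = 0.00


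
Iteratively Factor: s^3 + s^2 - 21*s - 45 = (s - 5)*(s^2 + 6*s + 9) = (s - 5)*(s + 3)*(s + 3)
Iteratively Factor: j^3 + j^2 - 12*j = (j)*(j^2 + j - 12) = j*(j - 3)*(j + 4)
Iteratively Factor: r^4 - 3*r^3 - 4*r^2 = (r + 1)*(r^3 - 4*r^2) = r*(r + 1)*(r^2 - 4*r) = r*(r - 4)*(r + 1)*(r)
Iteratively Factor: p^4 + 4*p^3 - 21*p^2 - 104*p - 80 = (p - 5)*(p^3 + 9*p^2 + 24*p + 16) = (p - 5)*(p + 4)*(p^2 + 5*p + 4) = (p - 5)*(p + 4)^2*(p + 1)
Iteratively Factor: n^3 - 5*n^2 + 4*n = (n - 4)*(n^2 - n) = (n - 4)*(n - 1)*(n)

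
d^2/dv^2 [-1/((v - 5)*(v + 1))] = 2*(-(v - 5)^2 - (v - 5)*(v + 1) - (v + 1)^2)/((v - 5)^3*(v + 1)^3)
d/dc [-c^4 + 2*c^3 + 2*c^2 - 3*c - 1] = -4*c^3 + 6*c^2 + 4*c - 3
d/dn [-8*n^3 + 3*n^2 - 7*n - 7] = -24*n^2 + 6*n - 7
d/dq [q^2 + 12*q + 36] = 2*q + 12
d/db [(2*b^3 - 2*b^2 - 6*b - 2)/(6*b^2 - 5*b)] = 2*(6*b^4 - 10*b^3 + 23*b^2 + 12*b - 5)/(b^2*(36*b^2 - 60*b + 25))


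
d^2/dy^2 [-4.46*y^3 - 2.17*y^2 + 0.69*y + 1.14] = -26.76*y - 4.34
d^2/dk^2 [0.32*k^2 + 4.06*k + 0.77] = 0.640000000000000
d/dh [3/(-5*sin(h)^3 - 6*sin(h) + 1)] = 9*(5*sin(h)^2 + 2)*cos(h)/(5*sin(h)^3 + 6*sin(h) - 1)^2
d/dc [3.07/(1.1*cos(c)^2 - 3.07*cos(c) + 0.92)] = (6.754*cos(c) - 9.4249)*sin(c)/(1.1*cos(c)^2 - 3.07*cos(c) + 0.92)^2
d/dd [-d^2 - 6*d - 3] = -2*d - 6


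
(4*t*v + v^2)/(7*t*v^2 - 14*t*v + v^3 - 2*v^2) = (4*t + v)/(7*t*v - 14*t + v^2 - 2*v)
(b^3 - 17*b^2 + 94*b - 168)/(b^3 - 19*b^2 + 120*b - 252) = (b - 4)/(b - 6)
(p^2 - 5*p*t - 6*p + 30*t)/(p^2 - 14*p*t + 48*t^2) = (p^2 - 5*p*t - 6*p + 30*t)/(p^2 - 14*p*t + 48*t^2)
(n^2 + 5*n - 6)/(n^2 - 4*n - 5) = (-n^2 - 5*n + 6)/(-n^2 + 4*n + 5)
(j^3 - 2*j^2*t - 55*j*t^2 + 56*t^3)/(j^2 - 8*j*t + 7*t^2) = (-j^2 + j*t + 56*t^2)/(-j + 7*t)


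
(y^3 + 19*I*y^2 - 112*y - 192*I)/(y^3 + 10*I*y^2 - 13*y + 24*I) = (y + 8*I)/(y - I)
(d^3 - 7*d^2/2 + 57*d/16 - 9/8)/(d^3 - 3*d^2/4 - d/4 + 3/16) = (4*d^2 - 11*d + 6)/(4*d^2 - 1)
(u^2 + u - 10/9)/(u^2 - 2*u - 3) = (-u^2 - u + 10/9)/(-u^2 + 2*u + 3)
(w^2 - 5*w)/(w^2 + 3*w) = (w - 5)/(w + 3)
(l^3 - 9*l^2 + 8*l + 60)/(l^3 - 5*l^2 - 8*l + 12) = (l - 5)/(l - 1)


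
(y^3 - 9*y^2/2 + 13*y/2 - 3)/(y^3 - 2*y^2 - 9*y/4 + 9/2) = 2*(y - 1)/(2*y + 3)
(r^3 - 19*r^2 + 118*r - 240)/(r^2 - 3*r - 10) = (r^2 - 14*r + 48)/(r + 2)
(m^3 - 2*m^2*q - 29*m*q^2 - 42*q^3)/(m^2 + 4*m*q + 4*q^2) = (m^2 - 4*m*q - 21*q^2)/(m + 2*q)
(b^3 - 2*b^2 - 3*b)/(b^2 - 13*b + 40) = b*(b^2 - 2*b - 3)/(b^2 - 13*b + 40)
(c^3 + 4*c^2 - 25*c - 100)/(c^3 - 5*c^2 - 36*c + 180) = (c^2 + 9*c + 20)/(c^2 - 36)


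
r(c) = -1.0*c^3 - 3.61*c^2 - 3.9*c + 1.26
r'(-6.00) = -68.58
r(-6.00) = 110.70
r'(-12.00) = -349.26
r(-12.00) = 1256.22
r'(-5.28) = -49.41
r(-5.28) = 68.41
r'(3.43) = -63.96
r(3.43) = -94.94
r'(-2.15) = -2.24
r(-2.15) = 2.90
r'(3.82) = -75.26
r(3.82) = -122.06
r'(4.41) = -94.08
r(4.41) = -171.91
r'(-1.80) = -0.62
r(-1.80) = 2.42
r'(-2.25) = -2.84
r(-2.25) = 3.15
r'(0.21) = -5.55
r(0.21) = 0.27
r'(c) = -3.0*c^2 - 7.22*c - 3.9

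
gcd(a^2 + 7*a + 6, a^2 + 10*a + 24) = a + 6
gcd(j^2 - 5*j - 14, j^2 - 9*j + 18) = 1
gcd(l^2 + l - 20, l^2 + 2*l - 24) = l - 4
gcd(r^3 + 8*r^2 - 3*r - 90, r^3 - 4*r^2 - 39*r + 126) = r^2 + 3*r - 18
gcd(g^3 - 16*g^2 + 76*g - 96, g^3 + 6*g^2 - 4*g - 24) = g - 2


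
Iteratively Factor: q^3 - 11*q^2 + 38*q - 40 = (q - 2)*(q^2 - 9*q + 20) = (q - 5)*(q - 2)*(q - 4)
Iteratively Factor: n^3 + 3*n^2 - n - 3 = (n + 1)*(n^2 + 2*n - 3) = (n + 1)*(n + 3)*(n - 1)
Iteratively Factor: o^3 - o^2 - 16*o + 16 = (o - 1)*(o^2 - 16) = (o - 4)*(o - 1)*(o + 4)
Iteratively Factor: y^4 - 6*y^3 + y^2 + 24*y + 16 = (y - 4)*(y^3 - 2*y^2 - 7*y - 4) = (y - 4)*(y + 1)*(y^2 - 3*y - 4) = (y - 4)^2*(y + 1)*(y + 1)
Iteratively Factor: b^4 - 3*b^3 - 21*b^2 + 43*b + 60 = (b - 3)*(b^3 - 21*b - 20) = (b - 3)*(b + 1)*(b^2 - b - 20) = (b - 5)*(b - 3)*(b + 1)*(b + 4)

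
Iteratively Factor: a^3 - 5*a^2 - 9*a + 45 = (a + 3)*(a^2 - 8*a + 15) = (a - 5)*(a + 3)*(a - 3)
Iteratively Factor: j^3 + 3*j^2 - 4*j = (j - 1)*(j^2 + 4*j) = (j - 1)*(j + 4)*(j)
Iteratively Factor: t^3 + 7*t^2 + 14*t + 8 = (t + 4)*(t^2 + 3*t + 2) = (t + 1)*(t + 4)*(t + 2)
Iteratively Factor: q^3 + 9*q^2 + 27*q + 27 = (q + 3)*(q^2 + 6*q + 9) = (q + 3)^2*(q + 3)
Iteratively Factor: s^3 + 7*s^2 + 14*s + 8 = (s + 1)*(s^2 + 6*s + 8) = (s + 1)*(s + 4)*(s + 2)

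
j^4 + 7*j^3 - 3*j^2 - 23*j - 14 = (j - 2)*(j + 1)^2*(j + 7)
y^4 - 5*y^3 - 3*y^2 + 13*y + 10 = (y - 5)*(y - 2)*(y + 1)^2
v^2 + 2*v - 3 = (v - 1)*(v + 3)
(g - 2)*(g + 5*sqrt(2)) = g^2 - 2*g + 5*sqrt(2)*g - 10*sqrt(2)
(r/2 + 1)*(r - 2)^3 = r^4/2 - 2*r^3 + 8*r - 8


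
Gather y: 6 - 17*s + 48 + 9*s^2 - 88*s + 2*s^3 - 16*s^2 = 2*s^3 - 7*s^2 - 105*s + 54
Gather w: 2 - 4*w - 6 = -4*w - 4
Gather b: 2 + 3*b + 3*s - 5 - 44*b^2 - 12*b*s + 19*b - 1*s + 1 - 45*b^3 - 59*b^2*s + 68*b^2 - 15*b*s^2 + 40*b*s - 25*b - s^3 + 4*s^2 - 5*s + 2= -45*b^3 + b^2*(24 - 59*s) + b*(-15*s^2 + 28*s - 3) - s^3 + 4*s^2 - 3*s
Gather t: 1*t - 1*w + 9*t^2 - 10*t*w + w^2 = 9*t^2 + t*(1 - 10*w) + w^2 - w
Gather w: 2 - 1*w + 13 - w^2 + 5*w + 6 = -w^2 + 4*w + 21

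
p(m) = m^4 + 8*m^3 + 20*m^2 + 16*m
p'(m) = 4*m^3 + 24*m^2 + 40*m + 16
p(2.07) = 208.14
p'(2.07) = 237.12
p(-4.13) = 2.44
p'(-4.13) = -21.61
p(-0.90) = -3.38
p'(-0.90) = -3.48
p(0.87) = 34.90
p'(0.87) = 71.60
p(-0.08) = -1.16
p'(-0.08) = 12.95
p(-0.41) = -3.72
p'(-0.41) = 3.36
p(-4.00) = 0.00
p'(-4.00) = -16.00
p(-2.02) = -0.00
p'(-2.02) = 0.16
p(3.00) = 525.00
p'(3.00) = 460.00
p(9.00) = 14157.00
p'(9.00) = 5236.00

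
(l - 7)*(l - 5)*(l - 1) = l^3 - 13*l^2 + 47*l - 35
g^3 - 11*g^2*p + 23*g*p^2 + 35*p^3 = (g - 7*p)*(g - 5*p)*(g + p)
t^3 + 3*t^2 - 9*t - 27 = (t - 3)*(t + 3)^2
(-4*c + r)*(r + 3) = -4*c*r - 12*c + r^2 + 3*r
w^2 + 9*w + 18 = (w + 3)*(w + 6)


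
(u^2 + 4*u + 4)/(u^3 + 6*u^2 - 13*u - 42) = (u + 2)/(u^2 + 4*u - 21)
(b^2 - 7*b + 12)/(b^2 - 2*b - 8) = (b - 3)/(b + 2)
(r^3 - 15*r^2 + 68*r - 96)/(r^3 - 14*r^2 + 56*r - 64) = (r - 3)/(r - 2)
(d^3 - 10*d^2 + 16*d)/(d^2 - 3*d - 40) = d*(d - 2)/(d + 5)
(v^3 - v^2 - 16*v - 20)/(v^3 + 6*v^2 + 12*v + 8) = (v - 5)/(v + 2)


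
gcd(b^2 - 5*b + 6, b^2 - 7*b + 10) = b - 2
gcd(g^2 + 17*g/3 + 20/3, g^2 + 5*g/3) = g + 5/3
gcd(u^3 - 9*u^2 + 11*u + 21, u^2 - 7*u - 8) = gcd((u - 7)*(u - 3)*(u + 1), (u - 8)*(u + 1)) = u + 1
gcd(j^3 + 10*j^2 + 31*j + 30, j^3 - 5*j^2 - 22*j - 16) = j + 2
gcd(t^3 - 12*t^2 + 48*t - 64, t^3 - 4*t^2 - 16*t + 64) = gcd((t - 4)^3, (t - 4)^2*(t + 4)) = t^2 - 8*t + 16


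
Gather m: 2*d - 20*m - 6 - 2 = 2*d - 20*m - 8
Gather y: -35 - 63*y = -63*y - 35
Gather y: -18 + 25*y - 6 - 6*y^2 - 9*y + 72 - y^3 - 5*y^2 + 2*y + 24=-y^3 - 11*y^2 + 18*y + 72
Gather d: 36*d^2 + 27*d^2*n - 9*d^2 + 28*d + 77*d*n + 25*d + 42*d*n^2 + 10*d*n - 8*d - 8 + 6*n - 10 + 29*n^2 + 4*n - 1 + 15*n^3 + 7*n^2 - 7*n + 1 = d^2*(27*n + 27) + d*(42*n^2 + 87*n + 45) + 15*n^3 + 36*n^2 + 3*n - 18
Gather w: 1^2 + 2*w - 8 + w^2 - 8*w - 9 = w^2 - 6*w - 16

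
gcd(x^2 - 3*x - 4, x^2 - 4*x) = x - 4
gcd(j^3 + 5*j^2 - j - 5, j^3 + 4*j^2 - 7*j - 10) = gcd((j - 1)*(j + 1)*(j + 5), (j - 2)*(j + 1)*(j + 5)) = j^2 + 6*j + 5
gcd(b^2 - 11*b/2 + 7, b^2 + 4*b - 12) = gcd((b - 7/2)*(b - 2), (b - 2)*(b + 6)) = b - 2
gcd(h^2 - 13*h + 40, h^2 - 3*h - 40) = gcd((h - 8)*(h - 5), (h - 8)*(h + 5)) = h - 8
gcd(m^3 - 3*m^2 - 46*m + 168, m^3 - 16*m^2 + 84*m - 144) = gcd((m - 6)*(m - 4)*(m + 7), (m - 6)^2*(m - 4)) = m^2 - 10*m + 24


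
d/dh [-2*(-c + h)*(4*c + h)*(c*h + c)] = 2*c*(4*c^2 - 6*c*h - 3*c - 3*h^2 - 2*h)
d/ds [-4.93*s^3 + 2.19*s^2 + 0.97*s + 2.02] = -14.79*s^2 + 4.38*s + 0.97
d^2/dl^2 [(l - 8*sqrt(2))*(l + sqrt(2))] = 2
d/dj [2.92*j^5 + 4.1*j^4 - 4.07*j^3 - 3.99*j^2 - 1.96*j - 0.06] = 14.6*j^4 + 16.4*j^3 - 12.21*j^2 - 7.98*j - 1.96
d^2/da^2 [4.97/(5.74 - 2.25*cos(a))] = (-25.160625*sin(a)^2 + 64.18755*cos(a) - 25.160625)/(2.25*cos(a) - 5.74)^3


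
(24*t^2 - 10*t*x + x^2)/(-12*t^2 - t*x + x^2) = (-6*t + x)/(3*t + x)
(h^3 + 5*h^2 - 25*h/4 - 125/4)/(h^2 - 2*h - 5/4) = (2*h^2 + 15*h + 25)/(2*h + 1)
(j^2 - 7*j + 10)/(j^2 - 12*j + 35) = (j - 2)/(j - 7)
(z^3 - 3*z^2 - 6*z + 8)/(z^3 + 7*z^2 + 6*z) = (z^3 - 3*z^2 - 6*z + 8)/(z*(z^2 + 7*z + 6))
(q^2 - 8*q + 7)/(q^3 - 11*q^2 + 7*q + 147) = (q - 1)/(q^2 - 4*q - 21)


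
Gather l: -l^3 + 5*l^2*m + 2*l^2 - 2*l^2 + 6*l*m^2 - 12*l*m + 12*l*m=-l^3 + 5*l^2*m + 6*l*m^2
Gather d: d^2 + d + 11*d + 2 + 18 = d^2 + 12*d + 20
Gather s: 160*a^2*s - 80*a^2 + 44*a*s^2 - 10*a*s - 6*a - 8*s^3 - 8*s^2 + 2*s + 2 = -80*a^2 - 6*a - 8*s^3 + s^2*(44*a - 8) + s*(160*a^2 - 10*a + 2) + 2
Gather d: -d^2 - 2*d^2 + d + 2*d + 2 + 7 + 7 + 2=-3*d^2 + 3*d + 18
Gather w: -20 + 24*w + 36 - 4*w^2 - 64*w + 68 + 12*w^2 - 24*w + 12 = 8*w^2 - 64*w + 96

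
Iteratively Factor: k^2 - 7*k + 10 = (k - 2)*(k - 5)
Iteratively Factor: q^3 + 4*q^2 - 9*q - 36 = (q + 4)*(q^2 - 9) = (q + 3)*(q + 4)*(q - 3)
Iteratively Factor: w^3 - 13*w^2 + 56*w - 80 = (w - 4)*(w^2 - 9*w + 20) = (w - 5)*(w - 4)*(w - 4)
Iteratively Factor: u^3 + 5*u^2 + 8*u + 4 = (u + 2)*(u^2 + 3*u + 2) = (u + 1)*(u + 2)*(u + 2)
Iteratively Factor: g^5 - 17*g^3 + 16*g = (g + 4)*(g^4 - 4*g^3 - g^2 + 4*g) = (g - 1)*(g + 4)*(g^3 - 3*g^2 - 4*g) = g*(g - 1)*(g + 4)*(g^2 - 3*g - 4) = g*(g - 1)*(g + 1)*(g + 4)*(g - 4)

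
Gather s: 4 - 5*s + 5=9 - 5*s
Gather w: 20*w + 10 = 20*w + 10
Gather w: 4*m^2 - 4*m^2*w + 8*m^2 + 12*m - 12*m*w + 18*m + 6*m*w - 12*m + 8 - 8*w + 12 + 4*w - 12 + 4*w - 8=12*m^2 + 18*m + w*(-4*m^2 - 6*m)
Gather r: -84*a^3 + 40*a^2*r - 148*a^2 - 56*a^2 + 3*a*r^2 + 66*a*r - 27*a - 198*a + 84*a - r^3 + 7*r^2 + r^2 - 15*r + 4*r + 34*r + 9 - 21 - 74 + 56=-84*a^3 - 204*a^2 - 141*a - r^3 + r^2*(3*a + 8) + r*(40*a^2 + 66*a + 23) - 30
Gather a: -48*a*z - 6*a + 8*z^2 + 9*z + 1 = a*(-48*z - 6) + 8*z^2 + 9*z + 1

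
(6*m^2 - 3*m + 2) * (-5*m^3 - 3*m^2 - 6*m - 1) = -30*m^5 - 3*m^4 - 37*m^3 + 6*m^2 - 9*m - 2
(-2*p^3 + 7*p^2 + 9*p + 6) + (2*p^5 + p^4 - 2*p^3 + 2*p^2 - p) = 2*p^5 + p^4 - 4*p^3 + 9*p^2 + 8*p + 6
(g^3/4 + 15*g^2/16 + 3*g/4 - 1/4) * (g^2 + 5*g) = g^5/4 + 35*g^4/16 + 87*g^3/16 + 7*g^2/2 - 5*g/4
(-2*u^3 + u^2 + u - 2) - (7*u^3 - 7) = -9*u^3 + u^2 + u + 5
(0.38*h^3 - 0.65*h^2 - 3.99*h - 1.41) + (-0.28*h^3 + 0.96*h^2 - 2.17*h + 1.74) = 0.1*h^3 + 0.31*h^2 - 6.16*h + 0.33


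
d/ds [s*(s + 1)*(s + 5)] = 3*s^2 + 12*s + 5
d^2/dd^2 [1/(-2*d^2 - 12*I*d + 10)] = (d^2 + 6*I*d - 4*(d + 3*I)^2 - 5)/(d^2 + 6*I*d - 5)^3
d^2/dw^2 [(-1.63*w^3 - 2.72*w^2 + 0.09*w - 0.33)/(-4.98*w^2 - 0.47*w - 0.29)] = (5.6843418860808e-14*w^5 - 21.184894*w^3 + 26.868462*w^2 + 6.236754*w - 0.32534)/(123.505992*w^6 + 34.968564*w^5 + 24.876594*w^4 + 4.176467*w^3 + 1.448637*w^2 + 0.118581*w + 0.024389)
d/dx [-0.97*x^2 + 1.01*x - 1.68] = 1.01 - 1.94*x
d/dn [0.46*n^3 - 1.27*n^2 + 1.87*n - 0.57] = 1.38*n^2 - 2.54*n + 1.87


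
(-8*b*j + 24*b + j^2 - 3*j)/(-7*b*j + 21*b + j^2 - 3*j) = (8*b - j)/(7*b - j)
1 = 1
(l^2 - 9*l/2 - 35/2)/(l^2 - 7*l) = (l + 5/2)/l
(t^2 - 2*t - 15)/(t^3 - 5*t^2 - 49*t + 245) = (t + 3)/(t^2 - 49)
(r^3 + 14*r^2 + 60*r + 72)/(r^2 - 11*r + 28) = (r^3 + 14*r^2 + 60*r + 72)/(r^2 - 11*r + 28)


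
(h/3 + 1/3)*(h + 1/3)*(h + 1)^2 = h^4/3 + 10*h^3/9 + 4*h^2/3 + 2*h/3 + 1/9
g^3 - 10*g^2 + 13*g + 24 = (g - 8)*(g - 3)*(g + 1)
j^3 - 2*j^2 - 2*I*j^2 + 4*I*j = j*(j - 2)*(j - 2*I)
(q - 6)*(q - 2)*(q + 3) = q^3 - 5*q^2 - 12*q + 36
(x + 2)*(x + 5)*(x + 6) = x^3 + 13*x^2 + 52*x + 60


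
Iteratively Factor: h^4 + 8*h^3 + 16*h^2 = (h + 4)*(h^3 + 4*h^2) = (h + 4)^2*(h^2) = h*(h + 4)^2*(h)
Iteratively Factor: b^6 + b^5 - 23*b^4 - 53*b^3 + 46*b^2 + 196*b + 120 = (b + 2)*(b^5 - b^4 - 21*b^3 - 11*b^2 + 68*b + 60) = (b + 2)^2*(b^4 - 3*b^3 - 15*b^2 + 19*b + 30) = (b - 5)*(b + 2)^2*(b^3 + 2*b^2 - 5*b - 6) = (b - 5)*(b - 2)*(b + 2)^2*(b^2 + 4*b + 3) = (b - 5)*(b - 2)*(b + 2)^2*(b + 3)*(b + 1)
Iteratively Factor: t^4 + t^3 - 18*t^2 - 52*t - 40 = (t + 2)*(t^3 - t^2 - 16*t - 20) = (t + 2)^2*(t^2 - 3*t - 10) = (t - 5)*(t + 2)^2*(t + 2)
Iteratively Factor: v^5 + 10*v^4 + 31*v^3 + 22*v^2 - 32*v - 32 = (v + 4)*(v^4 + 6*v^3 + 7*v^2 - 6*v - 8) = (v + 1)*(v + 4)*(v^3 + 5*v^2 + 2*v - 8) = (v + 1)*(v + 4)^2*(v^2 + v - 2) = (v + 1)*(v + 2)*(v + 4)^2*(v - 1)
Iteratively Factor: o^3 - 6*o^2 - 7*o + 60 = (o - 4)*(o^2 - 2*o - 15) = (o - 5)*(o - 4)*(o + 3)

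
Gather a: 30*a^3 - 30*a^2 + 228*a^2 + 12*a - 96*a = 30*a^3 + 198*a^2 - 84*a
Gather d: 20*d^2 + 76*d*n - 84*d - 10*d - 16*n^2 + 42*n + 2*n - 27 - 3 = 20*d^2 + d*(76*n - 94) - 16*n^2 + 44*n - 30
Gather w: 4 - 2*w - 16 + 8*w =6*w - 12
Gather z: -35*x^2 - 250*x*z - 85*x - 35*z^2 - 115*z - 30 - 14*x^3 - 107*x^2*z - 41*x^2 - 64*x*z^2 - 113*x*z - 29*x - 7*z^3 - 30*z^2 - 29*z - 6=-14*x^3 - 76*x^2 - 114*x - 7*z^3 + z^2*(-64*x - 65) + z*(-107*x^2 - 363*x - 144) - 36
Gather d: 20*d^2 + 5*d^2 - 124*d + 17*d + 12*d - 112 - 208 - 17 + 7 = 25*d^2 - 95*d - 330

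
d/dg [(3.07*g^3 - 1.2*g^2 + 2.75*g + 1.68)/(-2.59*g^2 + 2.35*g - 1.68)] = (-7.9513*g^4 + 14.429*g^3 - 11.1703*g^2 + 12.7344*g - 8.568)/(6.7081*g^4 - 12.173*g^3 + 14.2249*g^2 - 7.896*g + 2.8224)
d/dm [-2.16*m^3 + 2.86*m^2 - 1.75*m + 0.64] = -6.48*m^2 + 5.72*m - 1.75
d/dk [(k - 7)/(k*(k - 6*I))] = (-k^2 + 14*k - 42*I)/(k^2*(k^2 - 12*I*k - 36))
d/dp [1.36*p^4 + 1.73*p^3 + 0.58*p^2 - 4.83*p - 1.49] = 5.44*p^3 + 5.19*p^2 + 1.16*p - 4.83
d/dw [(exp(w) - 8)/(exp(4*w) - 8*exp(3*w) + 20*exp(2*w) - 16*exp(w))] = (-3*exp(3*w) + 42*exp(2*w) - 128*exp(w) + 64)*exp(-w)/(exp(5*w) - 14*exp(4*w) + 76*exp(3*w) - 200*exp(2*w) + 256*exp(w) - 128)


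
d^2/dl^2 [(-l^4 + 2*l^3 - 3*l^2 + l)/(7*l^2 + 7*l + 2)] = 2*(-49*l^6 - 147*l^5 - 189*l^4 + 154*l^3 + 186*l^2 - 18*l - 26)/(343*l^6 + 1029*l^5 + 1323*l^4 + 931*l^3 + 378*l^2 + 84*l + 8)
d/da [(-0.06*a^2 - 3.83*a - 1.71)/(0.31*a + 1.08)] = (-0.0186*a^2 - 0.1296*a - 3.6063)/(0.0961*a^2 + 0.6696*a + 1.1664)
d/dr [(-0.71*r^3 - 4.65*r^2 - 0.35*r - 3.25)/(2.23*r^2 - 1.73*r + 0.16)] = (-1.5833*r^4 + 2.4566*r^3 + 8.4842*r^2 + 13.007*r - 5.6785)/(4.9729*r^4 - 7.7158*r^3 + 3.7065*r^2 - 0.5536*r + 0.0256)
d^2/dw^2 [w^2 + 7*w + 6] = 2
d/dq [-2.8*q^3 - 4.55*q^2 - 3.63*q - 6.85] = -8.4*q^2 - 9.1*q - 3.63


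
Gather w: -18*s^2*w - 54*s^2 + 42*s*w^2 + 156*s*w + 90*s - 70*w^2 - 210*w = -54*s^2 + 90*s + w^2*(42*s - 70) + w*(-18*s^2 + 156*s - 210)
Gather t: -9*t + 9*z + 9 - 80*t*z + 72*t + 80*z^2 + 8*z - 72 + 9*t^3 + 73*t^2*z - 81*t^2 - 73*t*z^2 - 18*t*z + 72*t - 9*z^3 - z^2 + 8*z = 9*t^3 + t^2*(73*z - 81) + t*(-73*z^2 - 98*z + 135) - 9*z^3 + 79*z^2 + 25*z - 63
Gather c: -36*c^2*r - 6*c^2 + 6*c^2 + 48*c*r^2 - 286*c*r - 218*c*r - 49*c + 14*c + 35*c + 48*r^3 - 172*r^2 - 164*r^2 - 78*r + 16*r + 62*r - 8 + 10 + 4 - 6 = -36*c^2*r + c*(48*r^2 - 504*r) + 48*r^3 - 336*r^2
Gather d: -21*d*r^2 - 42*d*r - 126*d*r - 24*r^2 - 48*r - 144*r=d*(-21*r^2 - 168*r) - 24*r^2 - 192*r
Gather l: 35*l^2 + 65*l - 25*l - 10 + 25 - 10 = 35*l^2 + 40*l + 5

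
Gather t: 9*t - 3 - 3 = 9*t - 6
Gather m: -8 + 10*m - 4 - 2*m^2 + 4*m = -2*m^2 + 14*m - 12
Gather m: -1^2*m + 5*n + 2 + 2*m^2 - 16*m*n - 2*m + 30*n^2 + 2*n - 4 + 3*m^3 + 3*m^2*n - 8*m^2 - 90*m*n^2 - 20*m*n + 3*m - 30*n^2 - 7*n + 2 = 3*m^3 + m^2*(3*n - 6) + m*(-90*n^2 - 36*n)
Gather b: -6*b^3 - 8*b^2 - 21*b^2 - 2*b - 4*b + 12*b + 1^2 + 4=-6*b^3 - 29*b^2 + 6*b + 5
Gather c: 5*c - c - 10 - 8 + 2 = 4*c - 16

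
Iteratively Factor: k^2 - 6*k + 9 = (k - 3)*(k - 3)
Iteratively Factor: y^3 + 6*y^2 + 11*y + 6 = (y + 2)*(y^2 + 4*y + 3) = (y + 1)*(y + 2)*(y + 3)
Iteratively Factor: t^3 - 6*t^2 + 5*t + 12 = (t - 3)*(t^2 - 3*t - 4) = (t - 3)*(t + 1)*(t - 4)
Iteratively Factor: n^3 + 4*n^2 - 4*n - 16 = (n + 2)*(n^2 + 2*n - 8) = (n + 2)*(n + 4)*(n - 2)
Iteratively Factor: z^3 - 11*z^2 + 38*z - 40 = (z - 4)*(z^2 - 7*z + 10) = (z - 5)*(z - 4)*(z - 2)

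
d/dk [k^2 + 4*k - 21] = 2*k + 4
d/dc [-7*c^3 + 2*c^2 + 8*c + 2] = -21*c^2 + 4*c + 8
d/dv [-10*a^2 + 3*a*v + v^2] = 3*a + 2*v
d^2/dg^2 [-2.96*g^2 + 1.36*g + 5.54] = -5.92000000000000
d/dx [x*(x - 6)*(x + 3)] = 3*x^2 - 6*x - 18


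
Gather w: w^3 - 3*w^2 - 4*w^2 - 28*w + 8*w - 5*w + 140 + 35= w^3 - 7*w^2 - 25*w + 175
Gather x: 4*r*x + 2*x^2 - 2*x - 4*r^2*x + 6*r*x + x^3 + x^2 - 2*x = x^3 + 3*x^2 + x*(-4*r^2 + 10*r - 4)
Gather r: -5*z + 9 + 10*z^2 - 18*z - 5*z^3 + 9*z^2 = -5*z^3 + 19*z^2 - 23*z + 9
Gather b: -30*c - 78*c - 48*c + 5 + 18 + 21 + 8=52 - 156*c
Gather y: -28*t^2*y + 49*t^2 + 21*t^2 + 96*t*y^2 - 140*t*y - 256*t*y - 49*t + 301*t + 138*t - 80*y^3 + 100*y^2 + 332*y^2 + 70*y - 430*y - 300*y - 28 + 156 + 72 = 70*t^2 + 390*t - 80*y^3 + y^2*(96*t + 432) + y*(-28*t^2 - 396*t - 660) + 200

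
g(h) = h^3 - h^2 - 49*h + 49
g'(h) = 3*h^2 - 2*h - 49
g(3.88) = -97.76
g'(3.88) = -11.60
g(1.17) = -8.10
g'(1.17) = -47.23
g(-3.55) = 165.61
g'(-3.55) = -4.09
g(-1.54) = 118.44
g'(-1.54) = -38.81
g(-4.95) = 145.76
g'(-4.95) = 34.41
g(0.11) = 43.60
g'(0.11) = -49.18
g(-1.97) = 134.00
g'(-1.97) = -33.42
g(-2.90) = 158.30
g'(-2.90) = -17.97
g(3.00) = -80.00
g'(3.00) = -28.00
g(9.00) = 256.00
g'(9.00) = 176.00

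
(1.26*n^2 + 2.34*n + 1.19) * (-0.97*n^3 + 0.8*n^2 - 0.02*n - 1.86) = -1.2222*n^5 - 1.2618*n^4 + 0.6925*n^3 - 1.4384*n^2 - 4.3762*n - 2.2134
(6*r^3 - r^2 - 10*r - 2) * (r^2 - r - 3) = 6*r^5 - 7*r^4 - 27*r^3 + 11*r^2 + 32*r + 6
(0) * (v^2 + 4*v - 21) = 0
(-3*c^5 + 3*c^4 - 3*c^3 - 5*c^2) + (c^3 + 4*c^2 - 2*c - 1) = -3*c^5 + 3*c^4 - 2*c^3 - c^2 - 2*c - 1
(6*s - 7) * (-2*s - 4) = -12*s^2 - 10*s + 28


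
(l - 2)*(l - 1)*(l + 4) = l^3 + l^2 - 10*l + 8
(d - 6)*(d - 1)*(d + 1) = d^3 - 6*d^2 - d + 6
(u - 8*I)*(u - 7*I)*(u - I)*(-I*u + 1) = -I*u^4 - 15*u^3 + 55*I*u^2 - 15*u + 56*I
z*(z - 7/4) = z^2 - 7*z/4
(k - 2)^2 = k^2 - 4*k + 4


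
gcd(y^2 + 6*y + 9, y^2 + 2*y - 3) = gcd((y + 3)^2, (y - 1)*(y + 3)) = y + 3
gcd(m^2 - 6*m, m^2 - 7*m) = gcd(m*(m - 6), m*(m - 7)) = m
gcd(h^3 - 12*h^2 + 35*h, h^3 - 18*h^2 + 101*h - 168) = h - 7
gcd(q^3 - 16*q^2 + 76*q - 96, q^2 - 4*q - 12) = q - 6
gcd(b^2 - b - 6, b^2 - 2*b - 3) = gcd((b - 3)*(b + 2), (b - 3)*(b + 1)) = b - 3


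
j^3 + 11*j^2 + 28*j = j*(j + 4)*(j + 7)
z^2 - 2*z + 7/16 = (z - 7/4)*(z - 1/4)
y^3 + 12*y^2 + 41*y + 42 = (y + 2)*(y + 3)*(y + 7)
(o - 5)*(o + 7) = o^2 + 2*o - 35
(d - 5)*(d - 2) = d^2 - 7*d + 10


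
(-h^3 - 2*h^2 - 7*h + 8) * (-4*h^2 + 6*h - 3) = 4*h^5 + 2*h^4 + 19*h^3 - 68*h^2 + 69*h - 24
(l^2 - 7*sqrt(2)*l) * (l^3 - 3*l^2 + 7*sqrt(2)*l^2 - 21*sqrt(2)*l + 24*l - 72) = l^5 - 3*l^4 - 74*l^3 - 168*sqrt(2)*l^2 + 222*l^2 + 504*sqrt(2)*l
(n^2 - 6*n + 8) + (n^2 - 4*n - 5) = 2*n^2 - 10*n + 3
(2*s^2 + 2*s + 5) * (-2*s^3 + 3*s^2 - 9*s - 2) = -4*s^5 + 2*s^4 - 22*s^3 - 7*s^2 - 49*s - 10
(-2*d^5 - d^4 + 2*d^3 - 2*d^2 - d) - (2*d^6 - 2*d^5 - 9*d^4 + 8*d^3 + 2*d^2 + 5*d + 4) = -2*d^6 + 8*d^4 - 6*d^3 - 4*d^2 - 6*d - 4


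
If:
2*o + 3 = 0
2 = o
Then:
No Solution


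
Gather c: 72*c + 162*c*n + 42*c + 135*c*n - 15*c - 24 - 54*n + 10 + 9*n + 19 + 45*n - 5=c*(297*n + 99)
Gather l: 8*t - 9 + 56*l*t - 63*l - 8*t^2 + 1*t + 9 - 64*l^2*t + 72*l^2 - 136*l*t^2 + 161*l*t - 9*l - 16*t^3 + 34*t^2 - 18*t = l^2*(72 - 64*t) + l*(-136*t^2 + 217*t - 72) - 16*t^3 + 26*t^2 - 9*t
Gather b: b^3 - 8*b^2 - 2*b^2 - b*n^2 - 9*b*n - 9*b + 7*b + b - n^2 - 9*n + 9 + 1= b^3 - 10*b^2 + b*(-n^2 - 9*n - 1) - n^2 - 9*n + 10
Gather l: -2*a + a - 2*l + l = -a - l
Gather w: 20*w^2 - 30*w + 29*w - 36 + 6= 20*w^2 - w - 30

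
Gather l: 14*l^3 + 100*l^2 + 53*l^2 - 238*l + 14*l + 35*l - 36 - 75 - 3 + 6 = 14*l^3 + 153*l^2 - 189*l - 108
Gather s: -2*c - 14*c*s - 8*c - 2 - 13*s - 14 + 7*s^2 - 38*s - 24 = -10*c + 7*s^2 + s*(-14*c - 51) - 40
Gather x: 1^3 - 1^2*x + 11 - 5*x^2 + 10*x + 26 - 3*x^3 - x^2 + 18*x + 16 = -3*x^3 - 6*x^2 + 27*x + 54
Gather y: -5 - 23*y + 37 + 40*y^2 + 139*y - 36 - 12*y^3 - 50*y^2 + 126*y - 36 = -12*y^3 - 10*y^2 + 242*y - 40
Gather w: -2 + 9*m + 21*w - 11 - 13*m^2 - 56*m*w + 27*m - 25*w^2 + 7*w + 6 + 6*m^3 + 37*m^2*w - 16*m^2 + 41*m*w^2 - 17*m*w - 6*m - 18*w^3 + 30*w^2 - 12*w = 6*m^3 - 29*m^2 + 30*m - 18*w^3 + w^2*(41*m + 5) + w*(37*m^2 - 73*m + 16) - 7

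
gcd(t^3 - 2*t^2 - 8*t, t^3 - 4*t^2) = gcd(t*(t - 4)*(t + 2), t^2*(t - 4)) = t^2 - 4*t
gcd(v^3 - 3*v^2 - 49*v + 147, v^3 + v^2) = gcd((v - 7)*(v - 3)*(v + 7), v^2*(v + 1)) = 1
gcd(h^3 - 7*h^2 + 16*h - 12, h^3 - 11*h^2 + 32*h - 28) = h^2 - 4*h + 4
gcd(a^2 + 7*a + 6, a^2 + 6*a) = a + 6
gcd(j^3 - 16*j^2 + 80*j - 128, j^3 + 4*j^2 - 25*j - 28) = j - 4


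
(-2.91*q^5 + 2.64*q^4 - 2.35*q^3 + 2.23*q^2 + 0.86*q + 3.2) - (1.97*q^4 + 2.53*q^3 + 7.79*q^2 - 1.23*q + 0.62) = -2.91*q^5 + 0.67*q^4 - 4.88*q^3 - 5.56*q^2 + 2.09*q + 2.58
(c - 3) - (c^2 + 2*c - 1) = -c^2 - c - 2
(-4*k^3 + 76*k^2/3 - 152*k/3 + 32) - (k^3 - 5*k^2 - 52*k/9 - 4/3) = -5*k^3 + 91*k^2/3 - 404*k/9 + 100/3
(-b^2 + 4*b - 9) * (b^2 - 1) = -b^4 + 4*b^3 - 8*b^2 - 4*b + 9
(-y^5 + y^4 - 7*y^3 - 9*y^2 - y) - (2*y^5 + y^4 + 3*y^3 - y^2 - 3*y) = -3*y^5 - 10*y^3 - 8*y^2 + 2*y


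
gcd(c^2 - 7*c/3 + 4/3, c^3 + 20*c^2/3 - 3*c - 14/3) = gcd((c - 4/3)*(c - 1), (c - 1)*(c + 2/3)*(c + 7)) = c - 1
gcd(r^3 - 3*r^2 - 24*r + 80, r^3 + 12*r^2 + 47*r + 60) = r + 5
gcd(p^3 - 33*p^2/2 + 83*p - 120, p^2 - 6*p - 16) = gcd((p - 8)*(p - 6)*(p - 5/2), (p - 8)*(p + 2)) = p - 8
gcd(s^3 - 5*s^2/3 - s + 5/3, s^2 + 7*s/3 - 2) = 1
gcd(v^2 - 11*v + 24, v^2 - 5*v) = 1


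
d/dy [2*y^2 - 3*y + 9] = 4*y - 3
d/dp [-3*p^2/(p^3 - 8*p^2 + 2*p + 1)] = 3*p*(p^3 - 2*p - 2)/(p^6 - 16*p^5 + 68*p^4 - 30*p^3 - 12*p^2 + 4*p + 1)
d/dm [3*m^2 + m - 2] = 6*m + 1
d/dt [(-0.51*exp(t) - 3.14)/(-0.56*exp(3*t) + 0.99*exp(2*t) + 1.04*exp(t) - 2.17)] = (-0.5712*exp(3*t) - 4.7703*exp(2*t) + 6.2172*exp(t) + 4.3723)*exp(t)/(0.3136*exp(6*t) - 1.1088*exp(5*t) - 0.1847*exp(4*t) + 4.4896*exp(3*t) - 3.215*exp(2*t) - 4.5136*exp(t) + 4.7089)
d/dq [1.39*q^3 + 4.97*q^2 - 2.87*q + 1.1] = 4.17*q^2 + 9.94*q - 2.87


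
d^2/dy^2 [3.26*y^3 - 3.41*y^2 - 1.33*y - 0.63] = 19.56*y - 6.82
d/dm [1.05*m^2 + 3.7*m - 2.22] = 2.1*m + 3.7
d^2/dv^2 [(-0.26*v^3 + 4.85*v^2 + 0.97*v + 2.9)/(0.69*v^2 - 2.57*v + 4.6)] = (1.11022302462516e-16*v^5 - 3.5527136788005e-15*v^4 + 16.340576*v^3 - 65.63694*v^2 - 82.3377*v + 248.0859)/(0.328509*v^6 - 3.670731*v^5 + 20.242323*v^4 - 65.917673*v^3 + 134.94882*v^2 - 163.1436*v + 97.336)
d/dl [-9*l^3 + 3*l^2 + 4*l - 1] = -27*l^2 + 6*l + 4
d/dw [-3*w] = -3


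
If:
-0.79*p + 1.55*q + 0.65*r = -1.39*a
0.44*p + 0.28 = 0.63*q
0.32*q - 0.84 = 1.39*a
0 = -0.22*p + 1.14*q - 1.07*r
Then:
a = -0.56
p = -0.35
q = 0.20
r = 0.29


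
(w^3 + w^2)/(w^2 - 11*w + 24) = w^2*(w + 1)/(w^2 - 11*w + 24)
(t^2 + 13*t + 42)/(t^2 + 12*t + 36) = (t + 7)/(t + 6)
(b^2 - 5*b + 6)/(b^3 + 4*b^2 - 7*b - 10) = (b - 3)/(b^2 + 6*b + 5)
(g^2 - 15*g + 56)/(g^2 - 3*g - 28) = (g - 8)/(g + 4)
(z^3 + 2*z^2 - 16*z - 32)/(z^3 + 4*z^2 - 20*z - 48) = (z + 4)/(z + 6)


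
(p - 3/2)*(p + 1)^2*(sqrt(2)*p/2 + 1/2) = sqrt(2)*p^4/2 + sqrt(2)*p^3/4 + p^3/2 - sqrt(2)*p^2 + p^2/4 - 3*sqrt(2)*p/4 - p - 3/4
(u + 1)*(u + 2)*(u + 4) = u^3 + 7*u^2 + 14*u + 8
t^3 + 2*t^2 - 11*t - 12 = (t - 3)*(t + 1)*(t + 4)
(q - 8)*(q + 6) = q^2 - 2*q - 48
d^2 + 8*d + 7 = (d + 1)*(d + 7)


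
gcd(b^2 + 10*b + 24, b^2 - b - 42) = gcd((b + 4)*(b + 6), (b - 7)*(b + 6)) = b + 6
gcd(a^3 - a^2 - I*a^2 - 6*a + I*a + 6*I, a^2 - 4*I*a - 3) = a - I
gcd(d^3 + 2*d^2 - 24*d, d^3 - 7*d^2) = d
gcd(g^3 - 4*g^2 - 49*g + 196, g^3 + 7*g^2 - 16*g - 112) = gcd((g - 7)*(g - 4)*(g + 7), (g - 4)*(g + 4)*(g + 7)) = g^2 + 3*g - 28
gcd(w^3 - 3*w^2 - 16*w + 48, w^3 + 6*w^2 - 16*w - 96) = w^2 - 16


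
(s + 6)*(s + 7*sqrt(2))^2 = s^3 + 6*s^2 + 14*sqrt(2)*s^2 + 98*s + 84*sqrt(2)*s + 588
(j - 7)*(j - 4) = j^2 - 11*j + 28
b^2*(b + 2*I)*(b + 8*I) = b^4 + 10*I*b^3 - 16*b^2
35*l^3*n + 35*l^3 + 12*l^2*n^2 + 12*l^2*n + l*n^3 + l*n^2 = (5*l + n)*(7*l + n)*(l*n + l)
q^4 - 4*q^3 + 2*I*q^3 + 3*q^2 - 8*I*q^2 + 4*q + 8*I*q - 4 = (q - 2)^2*(q + I)^2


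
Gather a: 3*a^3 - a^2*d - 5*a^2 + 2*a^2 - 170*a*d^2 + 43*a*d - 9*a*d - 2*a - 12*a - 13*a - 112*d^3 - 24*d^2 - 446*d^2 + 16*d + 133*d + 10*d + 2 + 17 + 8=3*a^3 + a^2*(-d - 3) + a*(-170*d^2 + 34*d - 27) - 112*d^3 - 470*d^2 + 159*d + 27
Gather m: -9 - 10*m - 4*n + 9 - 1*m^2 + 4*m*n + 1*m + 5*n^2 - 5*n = -m^2 + m*(4*n - 9) + 5*n^2 - 9*n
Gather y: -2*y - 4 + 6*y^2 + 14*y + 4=6*y^2 + 12*y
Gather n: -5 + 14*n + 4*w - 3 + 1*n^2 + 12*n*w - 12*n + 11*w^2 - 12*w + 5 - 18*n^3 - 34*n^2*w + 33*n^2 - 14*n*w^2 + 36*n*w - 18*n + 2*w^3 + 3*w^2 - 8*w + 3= -18*n^3 + n^2*(34 - 34*w) + n*(-14*w^2 + 48*w - 16) + 2*w^3 + 14*w^2 - 16*w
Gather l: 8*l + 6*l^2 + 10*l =6*l^2 + 18*l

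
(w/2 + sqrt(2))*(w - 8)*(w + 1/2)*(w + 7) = w^4/2 - w^3/4 + sqrt(2)*w^3 - 113*w^2/4 - sqrt(2)*w^2/2 - 113*sqrt(2)*w/2 - 14*w - 28*sqrt(2)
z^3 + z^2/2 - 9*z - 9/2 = (z - 3)*(z + 1/2)*(z + 3)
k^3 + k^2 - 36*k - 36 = (k - 6)*(k + 1)*(k + 6)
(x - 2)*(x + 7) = x^2 + 5*x - 14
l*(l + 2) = l^2 + 2*l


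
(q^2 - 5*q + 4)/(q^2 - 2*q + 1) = (q - 4)/(q - 1)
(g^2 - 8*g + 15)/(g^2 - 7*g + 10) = (g - 3)/(g - 2)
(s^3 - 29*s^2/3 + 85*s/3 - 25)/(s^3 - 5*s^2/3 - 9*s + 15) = (s - 5)/(s + 3)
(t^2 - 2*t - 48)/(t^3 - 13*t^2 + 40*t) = (t + 6)/(t*(t - 5))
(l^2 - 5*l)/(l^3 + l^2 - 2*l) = (l - 5)/(l^2 + l - 2)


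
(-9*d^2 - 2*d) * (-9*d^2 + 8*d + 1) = 81*d^4 - 54*d^3 - 25*d^2 - 2*d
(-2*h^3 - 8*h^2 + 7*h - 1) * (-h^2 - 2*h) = 2*h^5 + 12*h^4 + 9*h^3 - 13*h^2 + 2*h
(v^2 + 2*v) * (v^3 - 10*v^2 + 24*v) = v^5 - 8*v^4 + 4*v^3 + 48*v^2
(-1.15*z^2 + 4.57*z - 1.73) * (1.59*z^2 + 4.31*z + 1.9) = -1.8285*z^4 + 2.3098*z^3 + 14.761*z^2 + 1.2267*z - 3.287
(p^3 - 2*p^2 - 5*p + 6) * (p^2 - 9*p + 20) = p^5 - 11*p^4 + 33*p^3 + 11*p^2 - 154*p + 120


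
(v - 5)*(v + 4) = v^2 - v - 20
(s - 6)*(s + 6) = s^2 - 36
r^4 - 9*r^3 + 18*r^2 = r^2*(r - 6)*(r - 3)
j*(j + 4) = j^2 + 4*j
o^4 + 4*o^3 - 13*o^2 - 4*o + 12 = (o - 2)*(o - 1)*(o + 1)*(o + 6)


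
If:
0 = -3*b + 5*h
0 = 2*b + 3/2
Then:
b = -3/4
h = -9/20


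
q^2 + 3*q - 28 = (q - 4)*(q + 7)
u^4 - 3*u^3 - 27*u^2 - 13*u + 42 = (u - 7)*(u - 1)*(u + 2)*(u + 3)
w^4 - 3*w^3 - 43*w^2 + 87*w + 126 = (w - 7)*(w - 3)*(w + 1)*(w + 6)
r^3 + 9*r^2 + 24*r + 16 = (r + 1)*(r + 4)^2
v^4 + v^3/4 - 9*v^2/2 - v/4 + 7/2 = (v - 7/4)*(v - 1)*(v + 1)*(v + 2)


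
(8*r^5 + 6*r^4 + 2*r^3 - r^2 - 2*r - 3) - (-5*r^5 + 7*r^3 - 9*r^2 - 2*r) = 13*r^5 + 6*r^4 - 5*r^3 + 8*r^2 - 3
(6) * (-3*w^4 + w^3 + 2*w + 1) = -18*w^4 + 6*w^3 + 12*w + 6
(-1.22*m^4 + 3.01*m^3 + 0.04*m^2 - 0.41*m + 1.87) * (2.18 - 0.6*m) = 0.732*m^5 - 4.4656*m^4 + 6.5378*m^3 + 0.3332*m^2 - 2.0158*m + 4.0766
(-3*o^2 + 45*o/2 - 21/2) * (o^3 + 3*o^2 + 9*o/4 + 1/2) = -3*o^5 + 27*o^4/2 + 201*o^3/4 + 141*o^2/8 - 99*o/8 - 21/4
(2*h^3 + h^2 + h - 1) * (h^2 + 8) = 2*h^5 + h^4 + 17*h^3 + 7*h^2 + 8*h - 8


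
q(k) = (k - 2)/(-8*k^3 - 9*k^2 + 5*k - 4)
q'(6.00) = 0.00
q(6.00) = 0.00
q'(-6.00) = 0.00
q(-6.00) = -0.00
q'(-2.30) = -0.27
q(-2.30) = -0.13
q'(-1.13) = -0.28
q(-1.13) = 0.33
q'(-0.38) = 0.29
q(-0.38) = 0.35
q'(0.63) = -0.68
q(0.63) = 0.21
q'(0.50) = -0.88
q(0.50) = 0.32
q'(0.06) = 0.27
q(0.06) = 0.52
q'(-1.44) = -1.98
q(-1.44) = 0.58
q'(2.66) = -0.00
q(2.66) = -0.00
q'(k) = (k - 2)*(24*k^2 + 18*k - 5)/(-8*k^3 - 9*k^2 + 5*k - 4)^2 + 1/(-8*k^3 - 9*k^2 + 5*k - 4) = (16*k^3 - 39*k^2 - 36*k + 6)/(64*k^6 + 144*k^5 + k^4 - 26*k^3 + 97*k^2 - 40*k + 16)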